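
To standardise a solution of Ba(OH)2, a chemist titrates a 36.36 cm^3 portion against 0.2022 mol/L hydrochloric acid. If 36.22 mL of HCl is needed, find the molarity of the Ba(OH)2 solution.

n(HCl) delivered = 0.2022 x 0.03622 = 0.007324 mol.
The reaction is 1 Ba(OH)2 + 2 HCl, so n(Ba(OH)2) = 0.007324 x 1/2 = 0.003662 mol.
[Ba(OH)2] = 0.003662 mol / 0.03636 L = 0.101 M.

0.101 M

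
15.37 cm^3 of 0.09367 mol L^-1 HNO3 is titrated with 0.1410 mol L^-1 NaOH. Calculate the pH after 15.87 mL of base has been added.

12.41

n(acid) = 0.09367 x 0.01537 = 0.001440 mol; n(NaOH) added = 0.1410 x 0.01587 = 0.002238 mol.
Base is in excess by 0.002238 - 0.001440 = 0.0007980 mol in a total volume of 0.03124 L.
[OH^-] = 0.0007980/0.03124 = 0.02554 M, so pOH = 1.59 and pH = 14.00 - 1.59 = 12.41.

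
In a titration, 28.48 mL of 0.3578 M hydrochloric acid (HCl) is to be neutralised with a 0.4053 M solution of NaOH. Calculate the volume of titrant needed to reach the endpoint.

25.1 mL

n(HCl) = 0.3578 mol/L x 0.02848 L = 0.01019 mol.
At equivalence n(NaOH) = n(HCl) = 0.01019 mol.
V(NaOH) = 0.01019 / 0.4053 = 0.02514 L = 25.1 mL.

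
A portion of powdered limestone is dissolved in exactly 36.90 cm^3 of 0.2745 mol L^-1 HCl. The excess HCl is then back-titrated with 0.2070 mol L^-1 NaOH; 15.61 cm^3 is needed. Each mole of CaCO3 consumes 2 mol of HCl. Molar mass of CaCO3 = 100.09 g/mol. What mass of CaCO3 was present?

0.345 g

Total n(HCl) added = 0.2745 x 0.03690 = 0.01013 mol.
n(NaOH) used = 0.2070 x 0.01561 = 0.003231 mol, which equals the excess n(HCl).
So n(HCl) consumed by the sample = 0.01013 - 0.003231 = 0.006898 mol.
n(CaCO3) = 0.006898 / 2 = 0.003449 mol.
mass = 0.003449 mol x 100.09 g/mol = 0.345 g.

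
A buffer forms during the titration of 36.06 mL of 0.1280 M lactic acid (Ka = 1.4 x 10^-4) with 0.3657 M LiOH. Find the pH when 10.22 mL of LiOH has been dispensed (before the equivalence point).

Initial n(HC3H5O3) = 0.1280 x 0.03606 = 0.004616 mol.
n(LiOH) added = 0.3657 x 0.01022 = 0.003737 mol, converting that many moles of HC3H5O3 to C3H5O3-.
Remaining n(HC3H5O3) = 0.0008782 mol; n(C3H5O3-) = 0.003737 mol.
By Henderson-Hasselbalch, pH = pKa + log([A^-]/[HA]) = 3.85 + log(0.003737/0.0008782) = 3.85 + (+0.63) = 4.48.

4.48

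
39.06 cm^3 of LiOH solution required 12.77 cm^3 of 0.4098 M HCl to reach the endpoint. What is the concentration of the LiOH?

0.134 M

n(HCl) delivered = 0.4098 x 0.01277 = 0.005233 mol.
For a 1:1 reaction, n(LiOH) = 0.005233 mol.
[LiOH] = 0.005233 mol / 0.03906 L = 0.134 M.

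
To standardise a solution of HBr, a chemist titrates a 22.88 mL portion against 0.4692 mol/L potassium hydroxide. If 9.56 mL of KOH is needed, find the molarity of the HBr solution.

n(KOH) delivered = 0.4692 x 0.009560 = 0.004486 mol.
For a 1:1 reaction, n(HBr) = 0.004486 mol.
[HBr] = 0.004486 mol / 0.02288 L = 0.196 M.

0.196 M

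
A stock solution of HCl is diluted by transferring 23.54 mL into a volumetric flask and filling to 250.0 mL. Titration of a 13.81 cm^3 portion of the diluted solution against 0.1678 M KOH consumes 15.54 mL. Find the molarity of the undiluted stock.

2.01 M

n(KOH) = 0.1678 x 0.01554 = 0.002608 mol.
n(HCl) in the aliquot = 0.002608 mol.
[diluted HCl] = 0.002608 / 0.01381 = 0.1888 M.
Dilution factor = 250.0/23.54 = 10.62, so [stock] = 0.1888 x 10.62 = 2.01 M.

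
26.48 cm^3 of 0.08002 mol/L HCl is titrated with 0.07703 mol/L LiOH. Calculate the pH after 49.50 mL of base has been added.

n(acid) = 0.08002 x 0.02648 = 0.002119 mol; n(LiOH) added = 0.07703 x 0.04950 = 0.003813 mol.
Base is in excess by 0.003813 - 0.002119 = 0.001694 mol in a total volume of 0.07598 L.
[OH^-] = 0.001694/0.07598 = 0.02230 M, so pOH = 1.65 and pH = 14.00 - 1.65 = 12.35.

12.35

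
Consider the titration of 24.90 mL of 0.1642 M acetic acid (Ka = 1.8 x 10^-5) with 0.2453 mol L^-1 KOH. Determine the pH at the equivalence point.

n(CH3COOH) = 0.1642 x 0.02490 = 0.004089 mol; V(KOH) at equivalence = 0.004089/0.2453 = 0.01667 L.
At equivalence all the acid is converted to CH3COO-; total volume = 0.02490 + 0.01667 = 0.04157 L, so [CH3COO-] = 0.004089/0.04157 = 0.09836 M.
Kb = Kw/Ka = 1.0e-14 / 1.8 x 10^-5 = 5.56e-10.
[OH^-] = sqrt(Kb x [CH3COO-]) = sqrt(5.56e-10 x 0.09836) = 7.39e-6 M.
pOH = 5.13, so pH = 14.00 - 5.13 = 8.87.

8.87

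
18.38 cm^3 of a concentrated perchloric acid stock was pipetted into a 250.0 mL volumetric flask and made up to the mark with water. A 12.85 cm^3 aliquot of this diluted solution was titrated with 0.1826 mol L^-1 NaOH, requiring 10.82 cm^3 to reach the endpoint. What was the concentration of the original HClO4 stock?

2.09 M

n(NaOH) = 0.1826 x 0.01082 = 0.001976 mol.
n(HClO4) in the aliquot = 0.001976 mol.
[diluted HClO4] = 0.001976 / 0.01285 = 0.1538 M.
Dilution factor = 250.0/18.38 = 13.60, so [stock] = 0.1538 x 13.60 = 2.09 M.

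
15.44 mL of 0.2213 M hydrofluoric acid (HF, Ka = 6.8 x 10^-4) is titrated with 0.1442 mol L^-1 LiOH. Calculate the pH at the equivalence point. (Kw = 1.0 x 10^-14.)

8.05

n(HF) = 0.2213 x 0.01544 = 0.003417 mol; V(LiOH) at equivalence = 0.003417/0.1442 = 0.02370 L.
At equivalence all the acid is converted to F-; total volume = 0.01544 + 0.02370 = 0.03914 L, so [F-] = 0.003417/0.03914 = 0.08731 M.
Kb = Kw/Ka = 1.0e-14 / 6.8 x 10^-4 = 1.47e-11.
[OH^-] = sqrt(Kb x [F-]) = sqrt(1.47e-11 x 0.08731) = 1.13e-6 M.
pOH = 5.95, so pH = 14.00 - 5.95 = 8.05.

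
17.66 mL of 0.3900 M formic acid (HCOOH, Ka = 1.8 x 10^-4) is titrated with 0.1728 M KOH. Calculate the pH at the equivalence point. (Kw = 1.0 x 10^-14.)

8.41

n(HCOOH) = 0.3900 x 0.01766 = 0.006887 mol; V(KOH) at equivalence = 0.006887/0.1728 = 0.03986 L.
At equivalence all the acid is converted to HCOO-; total volume = 0.01766 + 0.03986 = 0.05752 L, so [HCOO-] = 0.006887/0.05752 = 0.1197 M.
Kb = Kw/Ka = 1.0e-14 / 1.8 x 10^-4 = 5.56e-11.
[OH^-] = sqrt(Kb x [HCOO-]) = sqrt(5.56e-11 x 0.1197) = 2.58e-6 M.
pOH = 5.59, so pH = 14.00 - 5.59 = 8.41.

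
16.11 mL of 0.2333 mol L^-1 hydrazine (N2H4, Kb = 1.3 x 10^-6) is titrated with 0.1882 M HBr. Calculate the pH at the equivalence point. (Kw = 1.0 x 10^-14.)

n(N2H4) = 0.2333 x 0.01611 = 0.003758 mol; V(HBr) at equivalence = 0.003758/0.1882 = 0.01997 L.
At equivalence the base is fully converted to N2H5+; total volume = 0.03608 L, so [N2H5+] = 0.003758/0.03608 = 0.1042 M.
Ka(N2H5+) = Kw/Kb = 1.0e-14 / 1.3 x 10^-6 = 7.69e-9.
[H^+] = sqrt(Ka x [N2H5+]) = sqrt(7.69e-9 x 0.1042) = 2.83e-5 M.
pH = -log(2.83e-5) = 4.55.

4.55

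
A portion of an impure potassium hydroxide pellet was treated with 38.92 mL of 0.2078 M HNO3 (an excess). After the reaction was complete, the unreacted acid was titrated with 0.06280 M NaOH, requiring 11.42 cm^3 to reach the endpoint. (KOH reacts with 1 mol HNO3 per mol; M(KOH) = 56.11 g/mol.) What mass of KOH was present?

0.414 g

Total n(HNO3) added = 0.2078 x 0.03892 = 0.008088 mol.
n(NaOH) used = 0.06280 x 0.01142 = 0.0007172 mol, which equals the excess n(HNO3).
So n(HNO3) consumed by the sample = 0.008088 - 0.0007172 = 0.007370 mol.
n(KOH) = 0.007370 / 1 = 0.007370 mol.
mass = 0.007370 mol x 56.11 g/mol = 0.414 g.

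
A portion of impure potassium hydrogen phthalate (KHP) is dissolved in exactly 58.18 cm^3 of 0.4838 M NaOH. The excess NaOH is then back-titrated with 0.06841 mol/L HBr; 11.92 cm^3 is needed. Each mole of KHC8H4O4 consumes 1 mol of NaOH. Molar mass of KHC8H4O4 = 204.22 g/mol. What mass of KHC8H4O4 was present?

5.58 g

Total n(NaOH) added = 0.4838 x 0.05818 = 0.02815 mol.
n(HBr) used = 0.06841 x 0.01192 = 0.0008154 mol, which equals the excess n(NaOH).
So n(NaOH) consumed by the sample = 0.02815 - 0.0008154 = 0.02733 mol.
n(KHC8H4O4) = 0.02733 / 1 = 0.02733 mol.
mass = 0.02733 mol x 204.22 g/mol = 5.58 g.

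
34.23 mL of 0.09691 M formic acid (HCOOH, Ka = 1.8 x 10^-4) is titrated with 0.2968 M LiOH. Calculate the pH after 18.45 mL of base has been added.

12.61

n(acid) = 0.09691 x 0.03423 = 0.003317 mol; n(LiOH) added = 0.2968 x 0.01845 = 0.005476 mol.
Base is in excess by 0.005476 - 0.003317 = 0.002159 mol in a total volume of 0.05268 L.
[OH^-] = 0.002159/0.05268 = 0.04098 M, so pOH = 1.39 and pH = 14.00 - 1.39 = 12.61.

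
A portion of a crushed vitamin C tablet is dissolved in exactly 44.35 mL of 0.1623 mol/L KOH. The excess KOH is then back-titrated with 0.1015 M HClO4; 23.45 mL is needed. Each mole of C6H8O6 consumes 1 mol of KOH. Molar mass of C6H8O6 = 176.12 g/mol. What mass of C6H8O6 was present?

Total n(KOH) added = 0.1623 x 0.04435 = 0.007198 mol.
n(HClO4) used = 0.1015 x 0.02345 = 0.002380 mol, which equals the excess n(KOH).
So n(KOH) consumed by the sample = 0.007198 - 0.002380 = 0.004818 mol.
n(C6H8O6) = 0.004818 / 1 = 0.004818 mol.
mass = 0.004818 mol x 176.12 g/mol = 0.849 g.

0.849 g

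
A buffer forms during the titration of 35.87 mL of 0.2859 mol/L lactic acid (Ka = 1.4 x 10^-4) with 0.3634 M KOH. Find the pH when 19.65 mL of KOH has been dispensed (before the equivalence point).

4.21

Initial n(HC3H5O3) = 0.2859 x 0.03587 = 0.01026 mol.
n(KOH) added = 0.3634 x 0.01965 = 0.007141 mol, converting that many moles of HC3H5O3 to C3H5O3-.
Remaining n(HC3H5O3) = 0.003114 mol; n(C3H5O3-) = 0.007141 mol.
By Henderson-Hasselbalch, pH = pKa + log([A^-]/[HA]) = 3.85 + log(0.007141/0.003114) = 3.85 + (+0.36) = 4.21.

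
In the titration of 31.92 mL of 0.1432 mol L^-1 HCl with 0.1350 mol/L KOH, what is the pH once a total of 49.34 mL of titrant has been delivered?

n(acid) = 0.1432 x 0.03192 = 0.004571 mol; n(KOH) added = 0.1350 x 0.04934 = 0.006661 mol.
Base is in excess by 0.006661 - 0.004571 = 0.002090 mol in a total volume of 0.08126 L.
[OH^-] = 0.002090/0.08126 = 0.02572 M, so pOH = 1.59 and pH = 14.00 - 1.59 = 12.41.

12.41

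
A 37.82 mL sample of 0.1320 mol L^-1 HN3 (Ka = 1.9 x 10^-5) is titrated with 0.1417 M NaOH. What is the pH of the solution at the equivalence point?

n(HN3) = 0.1320 x 0.03782 = 0.004992 mol; V(NaOH) at equivalence = 0.004992/0.1417 = 0.03523 L.
At equivalence all the acid is converted to N3-; total volume = 0.03782 + 0.03523 = 0.07305 L, so [N3-] = 0.004992/0.07305 = 0.06834 M.
Kb = Kw/Ka = 1.0e-14 / 1.9 x 10^-5 = 5.26e-10.
[OH^-] = sqrt(Kb x [N3-]) = sqrt(5.26e-10 x 0.06834) = 6.00e-6 M.
pOH = 5.22, so pH = 14.00 - 5.22 = 8.78.

8.78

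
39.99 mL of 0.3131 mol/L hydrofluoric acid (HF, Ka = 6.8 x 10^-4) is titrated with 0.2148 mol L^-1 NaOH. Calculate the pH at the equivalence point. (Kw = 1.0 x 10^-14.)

8.14

n(HF) = 0.3131 x 0.03999 = 0.01252 mol; V(NaOH) at equivalence = 0.01252/0.2148 = 0.05829 L.
At equivalence all the acid is converted to F-; total volume = 0.03999 + 0.05829 = 0.09828 L, so [F-] = 0.01252/0.09828 = 0.1274 M.
Kb = Kw/Ka = 1.0e-14 / 6.8 x 10^-4 = 1.47e-11.
[OH^-] = sqrt(Kb x [F-]) = sqrt(1.47e-11 x 0.1274) = 1.37e-6 M.
pOH = 5.86, so pH = 14.00 - 5.86 = 8.14.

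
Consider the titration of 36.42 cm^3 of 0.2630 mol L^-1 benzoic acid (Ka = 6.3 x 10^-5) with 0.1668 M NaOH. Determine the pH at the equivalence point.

8.60

n(C6H5COOH) = 0.2630 x 0.03642 = 0.009578 mol; V(NaOH) at equivalence = 0.009578/0.1668 = 0.05742 L.
At equivalence all the acid is converted to C6H5COO-; total volume = 0.03642 + 0.05742 = 0.09384 L, so [C6H5COO-] = 0.009578/0.09384 = 0.1021 M.
Kb = Kw/Ka = 1.0e-14 / 6.3 x 10^-5 = 1.59e-10.
[OH^-] = sqrt(Kb x [C6H5COO-]) = sqrt(1.59e-10 x 0.1021) = 4.03e-6 M.
pOH = 5.40, so pH = 14.00 - 5.40 = 8.60.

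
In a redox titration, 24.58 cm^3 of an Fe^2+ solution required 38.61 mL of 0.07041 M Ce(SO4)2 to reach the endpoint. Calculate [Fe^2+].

n(Ce(SO4)2) = 0.07041 x 0.03861 = 0.002719 mol.
From the balanced equation, 1 mol Ce(SO4)2 reacts with 1 mol Fe^2+, so n(Fe^2+) = 0.002719 x 1/1 = 0.002719 mol.
[Fe^2+] = 0.002719 / 0.02458 L = 0.111 M.

0.111 M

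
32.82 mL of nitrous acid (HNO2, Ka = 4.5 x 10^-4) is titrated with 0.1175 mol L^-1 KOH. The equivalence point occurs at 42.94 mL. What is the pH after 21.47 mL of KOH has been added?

21.47 mL is exactly half the equivalence volume (42.94/2), i.e. the half-equivalence point.
There, n(HA) = n(A^-), so pH = pKa = -log(4.5 x 10^-4) = 3.35.

3.35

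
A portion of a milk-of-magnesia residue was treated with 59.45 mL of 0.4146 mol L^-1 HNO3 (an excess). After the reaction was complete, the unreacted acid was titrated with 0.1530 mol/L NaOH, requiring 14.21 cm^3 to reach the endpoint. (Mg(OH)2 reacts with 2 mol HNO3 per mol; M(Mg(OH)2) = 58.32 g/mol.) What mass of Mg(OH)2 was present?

Total n(HNO3) added = 0.4146 x 0.05945 = 0.02465 mol.
n(NaOH) used = 0.1530 x 0.01421 = 0.002174 mol, which equals the excess n(HNO3).
So n(HNO3) consumed by the sample = 0.02465 - 0.002174 = 0.02247 mol.
n(Mg(OH)2) = 0.02247 / 2 = 0.01124 mol.
mass = 0.01124 mol x 58.32 g/mol = 0.655 g.

0.655 g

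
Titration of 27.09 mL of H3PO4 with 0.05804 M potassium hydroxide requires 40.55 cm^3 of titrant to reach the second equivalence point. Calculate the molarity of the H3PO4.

0.0434 M

n(KOH) = 0.05804 x 0.04055 = 0.002354 mol.
At the second equivalence point, 2 mol OH^- react per mol H3PO4, so n(H3PO4) = 0.002354 / 2 = 0.001177 mol.
[H3PO4] = 0.001177 / 0.02709 L = 0.0434 M.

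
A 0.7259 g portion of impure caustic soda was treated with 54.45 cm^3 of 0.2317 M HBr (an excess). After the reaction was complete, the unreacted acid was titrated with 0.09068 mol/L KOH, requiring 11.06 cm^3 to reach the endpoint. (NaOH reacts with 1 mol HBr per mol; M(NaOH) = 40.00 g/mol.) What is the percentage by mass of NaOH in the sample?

64.0%

Total n(HBr) added = 0.2317 x 0.05445 = 0.01262 mol.
n(KOH) used = 0.09068 x 0.01106 = 0.001003 mol, which equals the excess n(HBr).
So n(HBr) consumed by the sample = 0.01262 - 0.001003 = 0.01161 mol.
n(NaOH) = 0.01161 / 1 = 0.01161 mol.
mass NaOH = 0.01161 x 40.00 = 0.4645 g, so %NaOH = 0.4645/0.7259 x 100 = 64.0%.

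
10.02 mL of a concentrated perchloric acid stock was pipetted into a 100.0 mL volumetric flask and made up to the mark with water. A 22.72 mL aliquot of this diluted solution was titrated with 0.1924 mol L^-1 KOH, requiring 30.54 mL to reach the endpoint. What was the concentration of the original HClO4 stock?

2.58 M

n(KOH) = 0.1924 x 0.03054 = 0.005876 mol.
n(HClO4) in the aliquot = 0.005876 mol.
[diluted HClO4] = 0.005876 / 0.02272 = 0.2586 M.
Dilution factor = 100.0/10.02 = 9.980, so [stock] = 0.2586 x 9.980 = 2.58 M.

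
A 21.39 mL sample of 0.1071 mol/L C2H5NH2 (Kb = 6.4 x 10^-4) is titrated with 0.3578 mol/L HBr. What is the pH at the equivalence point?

n(C2H5NH2) = 0.1071 x 0.02139 = 0.002291 mol; V(HBr) at equivalence = 0.002291/0.3578 = 0.006403 L.
At equivalence the base is fully converted to C2H5NH3+; total volume = 0.02779 L, so [C2H5NH3+] = 0.002291/0.02779 = 0.08243 M.
Ka(C2H5NH3+) = Kw/Kb = 1.0e-14 / 6.4 x 10^-4 = 1.56e-11.
[H^+] = sqrt(Ka x [C2H5NH3+]) = sqrt(1.56e-11 x 0.08243) = 1.13e-6 M.
pH = -log(1.13e-6) = 5.95.

5.95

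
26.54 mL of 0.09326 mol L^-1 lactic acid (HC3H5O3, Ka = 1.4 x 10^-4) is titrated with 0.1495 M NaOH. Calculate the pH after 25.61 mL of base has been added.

12.41

n(acid) = 0.09326 x 0.02654 = 0.002475 mol; n(NaOH) added = 0.1495 x 0.02561 = 0.003829 mol.
Base is in excess by 0.003829 - 0.002475 = 0.001354 mol in a total volume of 0.05215 L.
[OH^-] = 0.001354/0.05215 = 0.02596 M, so pOH = 1.59 and pH = 14.00 - 1.59 = 12.41.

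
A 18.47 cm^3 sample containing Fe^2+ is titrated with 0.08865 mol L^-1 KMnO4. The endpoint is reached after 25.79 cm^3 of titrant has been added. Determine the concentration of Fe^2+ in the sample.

0.619 M

n(KMnO4) = 0.08865 x 0.02579 = 0.002286 mol.
From the balanced equation, 1 mol KMnO4 reacts with 5 mol Fe^2+, so n(Fe^2+) = 0.002286 x 5/1 = 0.01143 mol.
[Fe^2+] = 0.01143 / 0.01847 L = 0.619 M.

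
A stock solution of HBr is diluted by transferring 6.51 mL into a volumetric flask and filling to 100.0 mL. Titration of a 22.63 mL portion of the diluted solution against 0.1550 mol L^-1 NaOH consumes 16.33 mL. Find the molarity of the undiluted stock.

1.72 M

n(NaOH) = 0.1550 x 0.01633 = 0.002531 mol.
n(HBr) in the aliquot = 0.002531 mol.
[diluted HBr] = 0.002531 / 0.02263 = 0.1118 M.
Dilution factor = 100.0/6.510 = 15.36, so [stock] = 0.1118 x 15.36 = 1.72 M.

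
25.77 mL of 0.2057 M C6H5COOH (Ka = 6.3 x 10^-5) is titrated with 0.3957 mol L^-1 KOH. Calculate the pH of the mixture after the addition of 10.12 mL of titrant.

4.69

Initial n(C6H5COOH) = 0.2057 x 0.02577 = 0.005301 mol.
n(KOH) added = 0.3957 x 0.01012 = 0.004004 mol, converting that many moles of C6H5COOH to C6H5COO-.
Remaining n(C6H5COOH) = 0.001296 mol; n(C6H5COO-) = 0.004004 mol.
By Henderson-Hasselbalch, pH = pKa + log([A^-]/[HA]) = 4.20 + log(0.004004/0.001296) = 4.20 + (+0.49) = 4.69.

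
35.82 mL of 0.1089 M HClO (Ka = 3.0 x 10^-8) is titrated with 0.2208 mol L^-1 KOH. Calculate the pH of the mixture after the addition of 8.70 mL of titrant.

7.51

Initial n(HClO) = 0.1089 x 0.03582 = 0.003901 mol.
n(KOH) added = 0.2208 x 0.008700 = 0.001921 mol, converting that many moles of HClO to ClO-.
Remaining n(HClO) = 0.001980 mol; n(ClO-) = 0.001921 mol.
By Henderson-Hasselbalch, pH = pKa + log([A^-]/[HA]) = 7.52 + log(0.001921/0.001980) = 7.52 + (-0.01) = 7.51.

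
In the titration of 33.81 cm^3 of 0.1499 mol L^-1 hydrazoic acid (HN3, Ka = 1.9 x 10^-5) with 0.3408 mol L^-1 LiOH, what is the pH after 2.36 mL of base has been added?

4.00

Initial n(HN3) = 0.1499 x 0.03381 = 0.005068 mol.
n(LiOH) added = 0.3408 x 0.002360 = 0.0008043 mol, converting that many moles of HN3 to N3-.
Remaining n(HN3) = 0.004264 mol; n(N3-) = 0.0008043 mol.
By Henderson-Hasselbalch, pH = pKa + log([A^-]/[HA]) = 4.72 + log(0.0008043/0.004264) = 4.72 + (-0.72) = 4.00.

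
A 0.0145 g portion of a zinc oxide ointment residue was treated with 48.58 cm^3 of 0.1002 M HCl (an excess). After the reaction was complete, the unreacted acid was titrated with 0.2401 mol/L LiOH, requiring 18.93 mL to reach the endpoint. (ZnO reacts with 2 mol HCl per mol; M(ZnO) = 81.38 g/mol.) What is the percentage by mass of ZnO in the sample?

Total n(HCl) added = 0.1002 x 0.04858 = 0.004868 mol.
n(LiOH) used = 0.2401 x 0.01893 = 0.004545 mol, which equals the excess n(HCl).
So n(HCl) consumed by the sample = 0.004868 - 0.004545 = 0.0003226 mol.
n(ZnO) = 0.0003226 / 2 = 0.0001613 mol.
mass ZnO = 0.0001613 x 81.38 = 0.01313 g, so %ZnO = 0.01313/0.0145 x 100 = 90.5%.

90.5%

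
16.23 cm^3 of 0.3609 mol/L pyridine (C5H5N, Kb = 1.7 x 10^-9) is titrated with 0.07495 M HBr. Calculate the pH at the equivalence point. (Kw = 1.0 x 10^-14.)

3.22

n(C5H5N) = 0.3609 x 0.01623 = 0.005857 mol; V(HBr) at equivalence = 0.005857/0.07495 = 0.07815 L.
At equivalence the base is fully converted to C5H5NH+; total volume = 0.09438 L, so [C5H5NH+] = 0.005857/0.09438 = 0.06206 M.
Ka(C5H5NH+) = Kw/Kb = 1.0e-14 / 1.7 x 10^-9 = 5.88e-6.
[H^+] = sqrt(Ka x [C5H5NH+]) = sqrt(5.88e-6 x 0.06206) = 0.000604 M.
pH = -log(0.000604) = 3.22.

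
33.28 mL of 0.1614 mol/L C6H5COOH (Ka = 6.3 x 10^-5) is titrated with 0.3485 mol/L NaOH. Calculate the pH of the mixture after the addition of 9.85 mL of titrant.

4.45

Initial n(C6H5COOH) = 0.1614 x 0.03328 = 0.005371 mol.
n(NaOH) added = 0.3485 x 0.009850 = 0.003433 mol, converting that many moles of C6H5COOH to C6H5COO-.
Remaining n(C6H5COOH) = 0.001939 mol; n(C6H5COO-) = 0.003433 mol.
By Henderson-Hasselbalch, pH = pKa + log([A^-]/[HA]) = 4.20 + log(0.003433/0.001939) = 4.20 + (+0.25) = 4.45.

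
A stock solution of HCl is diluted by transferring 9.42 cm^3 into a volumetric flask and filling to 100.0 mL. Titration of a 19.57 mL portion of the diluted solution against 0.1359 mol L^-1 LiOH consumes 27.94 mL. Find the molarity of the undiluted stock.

n(LiOH) = 0.1359 x 0.02794 = 0.003797 mol.
n(HCl) in the aliquot = 0.003797 mol.
[diluted HCl] = 0.003797 / 0.01957 = 0.1940 M.
Dilution factor = 100.0/9.420 = 10.62, so [stock] = 0.1940 x 10.62 = 2.06 M.

2.06 M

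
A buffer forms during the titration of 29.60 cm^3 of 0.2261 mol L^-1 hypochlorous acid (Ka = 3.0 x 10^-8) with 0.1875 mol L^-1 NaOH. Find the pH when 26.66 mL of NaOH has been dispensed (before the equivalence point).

7.99

Initial n(HClO) = 0.2261 x 0.02960 = 0.006693 mol.
n(NaOH) added = 0.1875 x 0.02666 = 0.004999 mol, converting that many moles of HClO to ClO-.
Remaining n(HClO) = 0.001694 mol; n(ClO-) = 0.004999 mol.
By Henderson-Hasselbalch, pH = pKa + log([A^-]/[HA]) = 7.52 + log(0.004999/0.001694) = 7.52 + (+0.47) = 7.99.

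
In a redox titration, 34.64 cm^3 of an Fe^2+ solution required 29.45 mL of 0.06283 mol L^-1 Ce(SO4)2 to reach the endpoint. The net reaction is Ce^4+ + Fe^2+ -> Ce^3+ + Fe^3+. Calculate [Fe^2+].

n(Ce(SO4)2) = 0.06283 x 0.02945 = 0.001850 mol.
From the balanced equation, 1 mol Ce(SO4)2 reacts with 1 mol Fe^2+, so n(Fe^2+) = 0.001850 x 1/1 = 0.001850 mol.
[Fe^2+] = 0.001850 / 0.03464 L = 0.0534 M.

0.0534 M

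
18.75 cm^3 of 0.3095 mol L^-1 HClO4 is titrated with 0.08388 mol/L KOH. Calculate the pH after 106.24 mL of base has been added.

12.40

n(acid) = 0.3095 x 0.01875 = 0.005803 mol; n(KOH) added = 0.08388 x 0.1062 = 0.008911 mol.
Base is in excess by 0.008911 - 0.005803 = 0.003108 mol in a total volume of 0.1250 L.
[OH^-] = 0.003108/0.1250 = 0.02487 M, so pOH = 1.60 and pH = 14.00 - 1.60 = 12.40.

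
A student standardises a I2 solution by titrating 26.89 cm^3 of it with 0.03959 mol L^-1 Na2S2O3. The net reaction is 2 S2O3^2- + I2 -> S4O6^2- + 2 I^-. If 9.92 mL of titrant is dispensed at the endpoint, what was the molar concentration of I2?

n(Na2S2O3) = 0.03959 x 0.009920 = 0.0003927 mol.
From the balanced equation, 2 mol Na2S2O3 reacts with 1 mol I2, so n(I2) = 0.0003927 x 1/2 = 0.0001964 mol.
[I2] = 0.0001964 / 0.02689 L = 0.00730 M.

0.00730 M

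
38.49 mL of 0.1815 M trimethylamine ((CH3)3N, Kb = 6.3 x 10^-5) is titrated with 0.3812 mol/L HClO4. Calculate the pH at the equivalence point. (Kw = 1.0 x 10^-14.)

n((CH3)3N) = 0.1815 x 0.03849 = 0.006986 mol; V(HClO4) at equivalence = 0.006986/0.3812 = 0.01833 L.
At equivalence the base is fully converted to (CH3)3NH+; total volume = 0.05682 L, so [(CH3)3NH+] = 0.006986/0.05682 = 0.1230 M.
Ka((CH3)3NH+) = Kw/Kb = 1.0e-14 / 6.3 x 10^-5 = 1.59e-10.
[H^+] = sqrt(Ka x [(CH3)3NH+]) = sqrt(1.59e-10 x 0.1230) = 4.42e-6 M.
pH = -log(4.42e-6) = 5.35.

5.35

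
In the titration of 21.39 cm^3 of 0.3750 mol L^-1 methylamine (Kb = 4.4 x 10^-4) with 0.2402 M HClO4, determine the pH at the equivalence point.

n(CH3NH2) = 0.3750 x 0.02139 = 0.008021 mol; V(HClO4) at equivalence = 0.008021/0.2402 = 0.03339 L.
At equivalence the base is fully converted to CH3NH3+; total volume = 0.05478 L, so [CH3NH3+] = 0.008021/0.05478 = 0.1464 M.
Ka(CH3NH3+) = Kw/Kb = 1.0e-14 / 4.4 x 10^-4 = 2.27e-11.
[H^+] = sqrt(Ka x [CH3NH3+]) = sqrt(2.27e-11 x 0.1464) = 1.82e-6 M.
pH = -log(1.82e-6) = 5.74.

5.74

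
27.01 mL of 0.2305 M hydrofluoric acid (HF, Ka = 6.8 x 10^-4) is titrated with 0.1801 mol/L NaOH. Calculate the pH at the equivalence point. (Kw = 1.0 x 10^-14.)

8.09

n(HF) = 0.2305 x 0.02701 = 0.006226 mol; V(NaOH) at equivalence = 0.006226/0.1801 = 0.03457 L.
At equivalence all the acid is converted to F-; total volume = 0.02701 + 0.03457 = 0.06158 L, so [F-] = 0.006226/0.06158 = 0.1011 M.
Kb = Kw/Ka = 1.0e-14 / 6.8 x 10^-4 = 1.47e-11.
[OH^-] = sqrt(Kb x [F-]) = sqrt(1.47e-11 x 0.1011) = 1.22e-6 M.
pOH = 5.91, so pH = 14.00 - 5.91 = 8.09.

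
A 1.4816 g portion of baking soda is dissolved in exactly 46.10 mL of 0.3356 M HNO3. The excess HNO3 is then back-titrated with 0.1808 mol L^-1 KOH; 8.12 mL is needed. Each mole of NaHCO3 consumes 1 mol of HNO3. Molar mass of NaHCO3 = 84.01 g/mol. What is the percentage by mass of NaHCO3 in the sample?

79.4%

Total n(HNO3) added = 0.3356 x 0.04610 = 0.01547 mol.
n(KOH) used = 0.1808 x 0.008120 = 0.001468 mol, which equals the excess n(HNO3).
So n(HNO3) consumed by the sample = 0.01547 - 0.001468 = 0.01400 mol.
n(NaHCO3) = 0.01400 / 1 = 0.01400 mol.
mass NaHCO3 = 0.01400 x 84.01 = 1.176 g, so %NaHCO3 = 1.176/1.4816 x 100 = 79.4%.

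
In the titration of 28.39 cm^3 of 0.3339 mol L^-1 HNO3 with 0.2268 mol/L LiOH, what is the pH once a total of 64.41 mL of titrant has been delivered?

n(acid) = 0.3339 x 0.02839 = 0.009479 mol; n(LiOH) added = 0.2268 x 0.06441 = 0.01461 mol.
Base is in excess by 0.01461 - 0.009479 = 0.005129 mol in a total volume of 0.09280 L.
[OH^-] = 0.005129/0.09280 = 0.05527 M, so pOH = 1.26 and pH = 14.00 - 1.26 = 12.74.

12.74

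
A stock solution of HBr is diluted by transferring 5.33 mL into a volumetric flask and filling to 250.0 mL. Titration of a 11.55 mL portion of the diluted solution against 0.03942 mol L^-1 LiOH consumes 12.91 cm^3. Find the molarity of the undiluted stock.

n(LiOH) = 0.03942 x 0.01291 = 0.0005089 mol.
n(HBr) in the aliquot = 0.0005089 mol.
[diluted HBr] = 0.0005089 / 0.01155 = 0.04406 M.
Dilution factor = 250.0/5.330 = 46.90, so [stock] = 0.04406 x 46.90 = 2.07 M.

2.07 M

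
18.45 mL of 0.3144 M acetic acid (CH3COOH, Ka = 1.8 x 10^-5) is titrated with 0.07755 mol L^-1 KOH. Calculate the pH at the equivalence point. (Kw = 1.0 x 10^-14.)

8.77

n(CH3COOH) = 0.3144 x 0.01845 = 0.005801 mol; V(KOH) at equivalence = 0.005801/0.07755 = 0.07480 L.
At equivalence all the acid is converted to CH3COO-; total volume = 0.01845 + 0.07480 = 0.09325 L, so [CH3COO-] = 0.005801/0.09325 = 0.06221 M.
Kb = Kw/Ka = 1.0e-14 / 1.8 x 10^-5 = 5.56e-10.
[OH^-] = sqrt(Kb x [CH3COO-]) = sqrt(5.56e-10 x 0.06221) = 5.88e-6 M.
pOH = 5.23, so pH = 14.00 - 5.23 = 8.77.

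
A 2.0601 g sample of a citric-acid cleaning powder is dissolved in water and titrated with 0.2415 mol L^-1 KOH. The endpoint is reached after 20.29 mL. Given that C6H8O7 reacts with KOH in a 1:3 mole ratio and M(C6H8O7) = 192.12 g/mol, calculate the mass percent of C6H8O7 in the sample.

15.2%

n(KOH) = 0.2415 x 0.02029 = 0.004900 mol.
n(C6H8O7) = 0.004900 / 3 = 0.001633 mol.
mass of C6H8O7 = 0.001633 x 192.12 = 0.3138 g.
% purity = 0.3138 / 2.0601 x 100 = 15.2%.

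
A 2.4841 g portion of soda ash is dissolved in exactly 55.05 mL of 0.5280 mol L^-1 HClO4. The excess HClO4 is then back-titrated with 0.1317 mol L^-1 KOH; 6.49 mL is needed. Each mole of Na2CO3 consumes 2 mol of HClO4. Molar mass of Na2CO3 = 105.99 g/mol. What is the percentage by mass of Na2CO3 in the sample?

Total n(HClO4) added = 0.5280 x 0.05505 = 0.02907 mol.
n(KOH) used = 0.1317 x 0.006490 = 0.0008547 mol, which equals the excess n(HClO4).
So n(HClO4) consumed by the sample = 0.02907 - 0.0008547 = 0.02821 mol.
n(Na2CO3) = 0.02821 / 2 = 0.01411 mol.
mass Na2CO3 = 0.01411 x 105.99 = 1.495 g, so %Na2CO3 = 1.495/2.4841 x 100 = 60.2%.

60.2%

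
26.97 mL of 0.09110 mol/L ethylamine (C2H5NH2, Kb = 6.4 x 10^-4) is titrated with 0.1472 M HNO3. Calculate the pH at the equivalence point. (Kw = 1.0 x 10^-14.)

n(C2H5NH2) = 0.09110 x 0.02697 = 0.002457 mol; V(HNO3) at equivalence = 0.002457/0.1472 = 0.01669 L.
At equivalence the base is fully converted to C2H5NH3+; total volume = 0.04366 L, so [C2H5NH3+] = 0.002457/0.04366 = 0.05627 M.
Ka(C2H5NH3+) = Kw/Kb = 1.0e-14 / 6.4 x 10^-4 = 1.56e-11.
[H^+] = sqrt(Ka x [C2H5NH3+]) = sqrt(1.56e-11 x 0.05627) = 9.38e-7 M.
pH = -log(9.38e-7) = 6.03.

6.03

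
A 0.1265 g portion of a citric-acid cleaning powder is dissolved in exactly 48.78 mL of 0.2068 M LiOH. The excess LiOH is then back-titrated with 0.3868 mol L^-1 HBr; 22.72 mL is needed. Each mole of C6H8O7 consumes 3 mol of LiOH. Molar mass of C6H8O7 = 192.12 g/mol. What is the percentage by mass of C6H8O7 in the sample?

Total n(LiOH) added = 0.2068 x 0.04878 = 0.01009 mol.
n(HBr) used = 0.3868 x 0.02272 = 0.008788 mol, which equals the excess n(LiOH).
So n(LiOH) consumed by the sample = 0.01009 - 0.008788 = 0.001300 mol.
n(C6H8O7) = 0.001300 / 3 = 0.0004332 mol.
mass C6H8O7 = 0.0004332 x 192.12 = 0.08323 g, so %C6H8O7 = 0.08323/0.1265 x 100 = 65.8%.

65.8%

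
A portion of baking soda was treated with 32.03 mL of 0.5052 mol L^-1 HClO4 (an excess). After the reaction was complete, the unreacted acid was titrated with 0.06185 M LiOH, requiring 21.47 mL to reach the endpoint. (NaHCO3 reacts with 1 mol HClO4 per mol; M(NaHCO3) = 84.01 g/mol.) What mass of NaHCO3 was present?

1.25 g

Total n(HClO4) added = 0.5052 x 0.03203 = 0.01618 mol.
n(LiOH) used = 0.06185 x 0.02147 = 0.001328 mol, which equals the excess n(HClO4).
So n(HClO4) consumed by the sample = 0.01618 - 0.001328 = 0.01485 mol.
n(NaHCO3) = 0.01485 / 1 = 0.01485 mol.
mass = 0.01485 mol x 84.01 g/mol = 1.25 g.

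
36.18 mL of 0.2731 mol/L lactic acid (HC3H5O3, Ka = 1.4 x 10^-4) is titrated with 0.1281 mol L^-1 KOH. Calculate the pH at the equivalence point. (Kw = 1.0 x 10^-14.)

n(HC3H5O3) = 0.2731 x 0.03618 = 0.009881 mol; V(KOH) at equivalence = 0.009881/0.1281 = 0.07713 L.
At equivalence all the acid is converted to C3H5O3-; total volume = 0.03618 + 0.07713 = 0.1133 L, so [C3H5O3-] = 0.009881/0.1133 = 0.08720 M.
Kb = Kw/Ka = 1.0e-14 / 1.4 x 10^-4 = 7.14e-11.
[OH^-] = sqrt(Kb x [C3H5O3-]) = sqrt(7.14e-11 x 0.08720) = 2.50e-6 M.
pOH = 5.60, so pH = 14.00 - 5.60 = 8.40.

8.40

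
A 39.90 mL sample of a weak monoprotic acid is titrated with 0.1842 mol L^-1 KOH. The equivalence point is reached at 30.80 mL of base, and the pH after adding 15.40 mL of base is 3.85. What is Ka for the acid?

15.40 mL is half of the equivalence volume, so this is the half-equivalence point where [HA] = [A^-].
At half-equivalence pH = pKa, so pKa = 3.85.
Ka = 10^(-3.85) = 1.4 x 10^-4.

1.4 x 10^-4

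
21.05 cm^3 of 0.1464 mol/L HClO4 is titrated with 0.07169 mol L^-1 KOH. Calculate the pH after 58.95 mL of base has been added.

n(acid) = 0.1464 x 0.02105 = 0.003082 mol; n(KOH) added = 0.07169 x 0.05895 = 0.004226 mol.
Base is in excess by 0.004226 - 0.003082 = 0.001144 mol in a total volume of 0.08000 L.
[OH^-] = 0.001144/0.08000 = 0.01431 M, so pOH = 1.84 and pH = 14.00 - 1.84 = 12.16.

12.16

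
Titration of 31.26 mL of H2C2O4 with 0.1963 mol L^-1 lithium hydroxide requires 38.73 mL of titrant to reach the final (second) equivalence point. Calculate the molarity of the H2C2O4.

0.122 M

n(LiOH) = 0.1963 x 0.03873 = 0.007603 mol.
At the final (second) equivalence point, 2 mol OH^- react per mol H2C2O4, so n(H2C2O4) = 0.007603 / 2 = 0.003801 mol.
[H2C2O4] = 0.003801 / 0.03126 L = 0.122 M.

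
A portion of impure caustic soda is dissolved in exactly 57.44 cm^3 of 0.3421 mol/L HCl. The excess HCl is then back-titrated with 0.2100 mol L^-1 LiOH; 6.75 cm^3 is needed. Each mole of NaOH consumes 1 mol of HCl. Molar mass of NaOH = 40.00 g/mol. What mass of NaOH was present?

0.729 g

Total n(HCl) added = 0.3421 x 0.05744 = 0.01965 mol.
n(LiOH) used = 0.2100 x 0.006750 = 0.001417 mol, which equals the excess n(HCl).
So n(HCl) consumed by the sample = 0.01965 - 0.001417 = 0.01823 mol.
n(NaOH) = 0.01823 / 1 = 0.01823 mol.
mass = 0.01823 mol x 40.00 g/mol = 0.729 g.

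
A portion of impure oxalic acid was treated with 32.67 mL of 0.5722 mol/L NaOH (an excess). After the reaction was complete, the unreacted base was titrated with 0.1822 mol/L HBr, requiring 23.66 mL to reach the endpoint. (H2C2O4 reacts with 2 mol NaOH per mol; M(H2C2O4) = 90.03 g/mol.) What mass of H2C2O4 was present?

0.647 g

Total n(NaOH) added = 0.5722 x 0.03267 = 0.01869 mol.
n(HBr) used = 0.1822 x 0.02366 = 0.004311 mol, which equals the excess n(NaOH).
So n(NaOH) consumed by the sample = 0.01869 - 0.004311 = 0.01438 mol.
n(H2C2O4) = 0.01438 / 2 = 0.007191 mol.
mass = 0.007191 mol x 90.03 g/mol = 0.647 g.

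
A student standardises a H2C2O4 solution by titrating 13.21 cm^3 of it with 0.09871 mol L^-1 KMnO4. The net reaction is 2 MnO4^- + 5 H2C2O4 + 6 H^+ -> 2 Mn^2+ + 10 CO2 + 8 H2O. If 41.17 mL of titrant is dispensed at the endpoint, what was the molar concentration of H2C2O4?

0.769 M

n(KMnO4) = 0.09871 x 0.04117 = 0.004064 mol.
From the balanced equation, 2 mol KMnO4 reacts with 5 mol H2C2O4, so n(H2C2O4) = 0.004064 x 5/2 = 0.01016 mol.
[H2C2O4] = 0.01016 / 0.01321 L = 0.769 M.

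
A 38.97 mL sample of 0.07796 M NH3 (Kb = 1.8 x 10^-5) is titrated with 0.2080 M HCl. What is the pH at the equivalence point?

5.25

n(NH3) = 0.07796 x 0.03897 = 0.003038 mol; V(HCl) at equivalence = 0.003038/0.2080 = 0.01461 L.
At equivalence the base is fully converted to NH4+; total volume = 0.05358 L, so [NH4+] = 0.003038/0.05358 = 0.05671 M.
Ka(NH4+) = Kw/Kb = 1.0e-14 / 1.8 x 10^-5 = 5.56e-10.
[H^+] = sqrt(Ka x [NH4+]) = sqrt(5.56e-10 x 0.05671) = 5.61e-6 M.
pH = -log(5.61e-6) = 5.25.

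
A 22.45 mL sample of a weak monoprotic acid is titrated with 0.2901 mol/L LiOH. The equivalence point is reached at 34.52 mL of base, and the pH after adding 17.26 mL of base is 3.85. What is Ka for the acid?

1.4 x 10^-4

17.26 mL is half of the equivalence volume, so this is the half-equivalence point where [HA] = [A^-].
At half-equivalence pH = pKa, so pKa = 3.85.
Ka = 10^(-3.85) = 1.4 x 10^-4.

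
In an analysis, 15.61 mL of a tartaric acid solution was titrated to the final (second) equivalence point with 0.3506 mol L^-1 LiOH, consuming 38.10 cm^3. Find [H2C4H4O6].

n(LiOH) = 0.3506 x 0.03810 = 0.01336 mol.
At the final (second) equivalence point, 2 mol OH^- react per mol H2C4H4O6, so n(H2C4H4O6) = 0.01336 / 2 = 0.006679 mol.
[H2C4H4O6] = 0.006679 / 0.01561 L = 0.428 M.

0.428 M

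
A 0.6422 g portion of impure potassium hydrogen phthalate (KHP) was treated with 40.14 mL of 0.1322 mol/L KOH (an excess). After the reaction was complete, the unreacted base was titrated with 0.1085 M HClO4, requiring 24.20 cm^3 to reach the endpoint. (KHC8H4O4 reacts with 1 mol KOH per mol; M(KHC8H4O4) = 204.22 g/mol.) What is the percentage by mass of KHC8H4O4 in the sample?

85.2%

Total n(KOH) added = 0.1322 x 0.04014 = 0.005307 mol.
n(HClO4) used = 0.1085 x 0.02420 = 0.002626 mol, which equals the excess n(KOH).
So n(KOH) consumed by the sample = 0.005307 - 0.002626 = 0.002681 mol.
n(KHC8H4O4) = 0.002681 / 1 = 0.002681 mol.
mass KHC8H4O4 = 0.002681 x 204.22 = 0.5475 g, so %KHC8H4O4 = 0.5475/0.6422 x 100 = 85.2%.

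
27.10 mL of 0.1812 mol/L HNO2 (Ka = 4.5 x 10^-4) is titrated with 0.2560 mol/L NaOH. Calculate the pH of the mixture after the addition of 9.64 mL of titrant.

3.35

Initial n(HNO2) = 0.1812 x 0.02710 = 0.004911 mol.
n(NaOH) added = 0.2560 x 0.009640 = 0.002468 mol, converting that many moles of HNO2 to NO2-.
Remaining n(HNO2) = 0.002443 mol; n(NO2-) = 0.002468 mol.
By Henderson-Hasselbalch, pH = pKa + log([A^-]/[HA]) = 3.35 + log(0.002468/0.002443) = 3.35 + (+0.00) = 3.35.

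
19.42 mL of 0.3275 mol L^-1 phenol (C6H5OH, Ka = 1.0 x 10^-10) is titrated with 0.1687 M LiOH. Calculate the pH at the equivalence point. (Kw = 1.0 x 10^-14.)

11.52

n(C6H5OH) = 0.3275 x 0.01942 = 0.006360 mol; V(LiOH) at equivalence = 0.006360/0.1687 = 0.03770 L.
At equivalence all the acid is converted to C6H5O-; total volume = 0.01942 + 0.03770 = 0.05712 L, so [C6H5O-] = 0.006360/0.05712 = 0.1113 M.
Kb = Kw/Ka = 1.0e-14 / 1.0 x 10^-10 = 0.000100.
[OH^-] = sqrt(Kb x [C6H5O-]) = sqrt(0.000100 x 0.1113) = 0.00334 M.
pOH = 2.48, so pH = 14.00 - 2.48 = 11.52.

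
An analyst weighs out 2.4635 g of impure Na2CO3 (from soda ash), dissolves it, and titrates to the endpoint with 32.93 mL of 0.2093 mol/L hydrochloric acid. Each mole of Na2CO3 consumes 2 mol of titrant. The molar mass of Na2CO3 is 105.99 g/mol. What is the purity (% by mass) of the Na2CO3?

n(HCl) = 0.2093 x 0.03293 = 0.006892 mol.
n(Na2CO3) = 0.006892 / 2 = 0.003446 mol.
mass of Na2CO3 = 0.003446 x 105.99 = 0.3653 g.
% purity = 0.3653 / 2.4635 x 100 = 14.8%.

14.8%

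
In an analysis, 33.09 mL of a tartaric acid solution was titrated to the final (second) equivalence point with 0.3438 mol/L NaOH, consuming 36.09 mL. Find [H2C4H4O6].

n(NaOH) = 0.3438 x 0.03609 = 0.01241 mol.
At the final (second) equivalence point, 2 mol OH^- react per mol H2C4H4O6, so n(H2C4H4O6) = 0.01241 / 2 = 0.006204 mol.
[H2C4H4O6] = 0.006204 / 0.03309 L = 0.187 M.

0.187 M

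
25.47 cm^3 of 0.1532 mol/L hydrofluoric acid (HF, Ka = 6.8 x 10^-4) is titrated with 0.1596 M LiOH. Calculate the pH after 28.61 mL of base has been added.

12.09

n(acid) = 0.1532 x 0.02547 = 0.003902 mol; n(LiOH) added = 0.1596 x 0.02861 = 0.004566 mol.
Base is in excess by 0.004566 - 0.003902 = 0.0006642 mol in a total volume of 0.05408 L.
[OH^-] = 0.0006642/0.05408 = 0.01228 M, so pOH = 1.91 and pH = 14.00 - 1.91 = 12.09.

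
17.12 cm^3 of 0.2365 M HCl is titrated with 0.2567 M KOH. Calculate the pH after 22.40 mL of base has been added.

12.63

n(acid) = 0.2365 x 0.01712 = 0.004049 mol; n(KOH) added = 0.2567 x 0.02240 = 0.005750 mol.
Base is in excess by 0.005750 - 0.004049 = 0.001701 mol in a total volume of 0.03952 L.
[OH^-] = 0.001701/0.03952 = 0.04305 M, so pOH = 1.37 and pH = 14.00 - 1.37 = 12.63.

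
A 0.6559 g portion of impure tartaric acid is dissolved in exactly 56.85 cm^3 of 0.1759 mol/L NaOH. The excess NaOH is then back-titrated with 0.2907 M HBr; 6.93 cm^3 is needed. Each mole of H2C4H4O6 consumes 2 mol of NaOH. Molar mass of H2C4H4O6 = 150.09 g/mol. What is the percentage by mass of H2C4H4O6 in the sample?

Total n(NaOH) added = 0.1759 x 0.05685 = 0.01000 mol.
n(HBr) used = 0.2907 x 0.006930 = 0.002015 mol, which equals the excess n(NaOH).
So n(NaOH) consumed by the sample = 0.01000 - 0.002015 = 0.007985 mol.
n(H2C4H4O6) = 0.007985 / 2 = 0.003993 mol.
mass H2C4H4O6 = 0.003993 x 150.09 = 0.5993 g, so %H2C4H4O6 = 0.5993/0.6559 x 100 = 91.4%.

91.4%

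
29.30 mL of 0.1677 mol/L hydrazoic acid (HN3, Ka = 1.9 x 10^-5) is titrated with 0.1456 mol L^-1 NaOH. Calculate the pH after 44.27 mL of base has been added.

n(acid) = 0.1677 x 0.02930 = 0.004914 mol; n(NaOH) added = 0.1456 x 0.04427 = 0.006446 mol.
Base is in excess by 0.006446 - 0.004914 = 0.001532 mol in a total volume of 0.07357 L.
[OH^-] = 0.001532/0.07357 = 0.02083 M, so pOH = 1.68 and pH = 14.00 - 1.68 = 12.32.

12.32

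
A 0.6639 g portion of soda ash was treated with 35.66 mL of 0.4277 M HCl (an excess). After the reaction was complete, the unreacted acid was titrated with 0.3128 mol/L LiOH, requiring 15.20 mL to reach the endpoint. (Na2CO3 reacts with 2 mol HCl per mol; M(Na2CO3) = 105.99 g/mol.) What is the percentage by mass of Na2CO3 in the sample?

Total n(HCl) added = 0.4277 x 0.03566 = 0.01525 mol.
n(LiOH) used = 0.3128 x 0.01520 = 0.004755 mol, which equals the excess n(HCl).
So n(HCl) consumed by the sample = 0.01525 - 0.004755 = 0.01050 mol.
n(Na2CO3) = 0.01050 / 2 = 0.005249 mol.
mass Na2CO3 = 0.005249 x 105.99 = 0.5563 g, so %Na2CO3 = 0.5563/0.6639 x 100 = 83.8%.

83.8%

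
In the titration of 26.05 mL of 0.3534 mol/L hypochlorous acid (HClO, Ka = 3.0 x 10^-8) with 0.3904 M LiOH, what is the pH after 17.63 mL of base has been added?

Initial n(HClO) = 0.3534 x 0.02605 = 0.009206 mol.
n(LiOH) added = 0.3904 x 0.01763 = 0.006883 mol, converting that many moles of HClO to ClO-.
Remaining n(HClO) = 0.002323 mol; n(ClO-) = 0.006883 mol.
By Henderson-Hasselbalch, pH = pKa + log([A^-]/[HA]) = 7.52 + log(0.006883/0.002323) = 7.52 + (+0.47) = 7.99.

7.99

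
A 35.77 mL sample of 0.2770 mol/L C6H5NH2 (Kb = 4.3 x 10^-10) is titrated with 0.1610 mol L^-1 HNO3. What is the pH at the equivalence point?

2.81

n(C6H5NH2) = 0.2770 x 0.03577 = 0.009908 mol; V(HNO3) at equivalence = 0.009908/0.1610 = 0.06154 L.
At equivalence the base is fully converted to C6H5NH3+; total volume = 0.09731 L, so [C6H5NH3+] = 0.009908/0.09731 = 0.1018 M.
Ka(C6H5NH3+) = Kw/Kb = 1.0e-14 / 4.3 x 10^-10 = 2.33e-5.
[H^+] = sqrt(Ka x [C6H5NH3+]) = sqrt(2.33e-5 x 0.1018) = 0.00154 M.
pH = -log(0.00154) = 2.81.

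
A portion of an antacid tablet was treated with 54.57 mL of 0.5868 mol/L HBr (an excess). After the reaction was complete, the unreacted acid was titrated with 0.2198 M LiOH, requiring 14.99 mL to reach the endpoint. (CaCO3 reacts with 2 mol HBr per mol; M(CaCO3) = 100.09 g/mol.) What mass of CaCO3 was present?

1.44 g

Total n(HBr) added = 0.5868 x 0.05457 = 0.03202 mol.
n(LiOH) used = 0.2198 x 0.01499 = 0.003295 mol, which equals the excess n(HBr).
So n(HBr) consumed by the sample = 0.03202 - 0.003295 = 0.02873 mol.
n(CaCO3) = 0.02873 / 2 = 0.01436 mol.
mass = 0.01436 mol x 100.09 g/mol = 1.44 g.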